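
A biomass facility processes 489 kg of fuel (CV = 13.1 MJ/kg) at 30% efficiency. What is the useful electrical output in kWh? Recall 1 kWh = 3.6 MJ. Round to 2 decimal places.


Total energy = mass * CV = 489 * 13.1 = 6405.9 MJ
Useful energy = total * eta = 6405.9 * 0.3 = 1921.77 MJ
Convert to kWh: 1921.77 / 3.6
Useful energy = 533.83 kWh

533.83


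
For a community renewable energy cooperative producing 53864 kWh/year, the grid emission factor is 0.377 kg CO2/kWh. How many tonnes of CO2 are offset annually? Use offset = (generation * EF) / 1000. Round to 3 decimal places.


CO2 offset in kg = generation * emission_factor
CO2 offset = 53864 * 0.377 = 20306.73 kg
Convert to tonnes:
  CO2 offset = 20306.73 / 1000 = 20.307 tonnes

20.307


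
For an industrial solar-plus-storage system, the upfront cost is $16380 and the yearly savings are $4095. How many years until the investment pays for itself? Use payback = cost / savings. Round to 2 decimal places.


Simple payback period = initial cost / annual savings
Payback = 16380 / 4095
Payback = 4.00 years

4.00


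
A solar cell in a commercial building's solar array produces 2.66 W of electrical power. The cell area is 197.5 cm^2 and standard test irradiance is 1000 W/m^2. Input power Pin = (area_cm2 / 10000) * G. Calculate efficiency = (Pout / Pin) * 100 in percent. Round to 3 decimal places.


First compute the input power:
  Pin = area_cm2 / 10000 * G = 197.5 / 10000 * 1000 = 19.75 W
Then compute efficiency:
  Efficiency = (Pout / Pin) * 100 = (2.66 / 19.75) * 100
  Efficiency = 13.468%

13.468


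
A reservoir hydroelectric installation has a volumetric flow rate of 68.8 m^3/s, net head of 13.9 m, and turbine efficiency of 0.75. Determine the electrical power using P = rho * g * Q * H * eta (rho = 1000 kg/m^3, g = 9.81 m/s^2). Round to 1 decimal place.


Apply the hydropower formula P = rho * g * Q * H * eta
rho * g = 1000 * 9.81 = 9810.0
P = 9810.0 * 68.8 * 13.9 * 0.75
P = 7036124.4 W

7036124.4


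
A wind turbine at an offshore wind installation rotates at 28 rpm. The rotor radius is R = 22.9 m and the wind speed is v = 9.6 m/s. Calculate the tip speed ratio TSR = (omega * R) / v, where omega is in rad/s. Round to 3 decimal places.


Convert rotational speed to rad/s:
  omega = 28 * 2 * pi / 60 = 2.9322 rad/s
Compute tip speed:
  v_tip = omega * R = 2.9322 * 22.9 = 67.146 m/s
Tip speed ratio:
  TSR = v_tip / v_wind = 67.146 / 9.6 = 6.994

6.994


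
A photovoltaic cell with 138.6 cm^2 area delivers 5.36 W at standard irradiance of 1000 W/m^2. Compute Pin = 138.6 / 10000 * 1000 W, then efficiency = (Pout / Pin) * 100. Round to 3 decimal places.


First compute the input power:
  Pin = area_cm2 / 10000 * G = 138.6 / 10000 * 1000 = 13.86 W
Then compute efficiency:
  Efficiency = (Pout / Pin) * 100 = (5.36 / 13.86) * 100
  Efficiency = 38.672%

38.672


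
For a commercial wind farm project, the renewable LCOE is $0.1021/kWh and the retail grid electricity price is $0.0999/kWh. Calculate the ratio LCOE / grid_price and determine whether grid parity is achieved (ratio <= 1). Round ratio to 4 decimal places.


Compare LCOE to grid price:
  LCOE = $0.1021/kWh, Grid price = $0.0999/kWh
  Ratio = LCOE / grid_price = 0.1021 / 0.0999 = 1.0220
  Grid parity achieved (ratio <= 1)? no

1.0220


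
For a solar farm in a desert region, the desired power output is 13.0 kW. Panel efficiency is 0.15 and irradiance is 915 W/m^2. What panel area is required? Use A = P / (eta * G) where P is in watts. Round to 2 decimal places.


Convert target power to watts: P = 13.0 * 1000 = 13000.0 W
Compute denominator: eta * G = 0.15 * 915 = 137.25
Required area A = P / (eta * G) = 13000.0 / 137.25
A = 94.72 m^2

94.72


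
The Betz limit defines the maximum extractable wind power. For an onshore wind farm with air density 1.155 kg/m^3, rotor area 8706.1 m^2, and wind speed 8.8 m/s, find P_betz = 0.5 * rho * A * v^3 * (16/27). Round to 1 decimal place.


The Betz coefficient Cp_max = 16/27 = 0.5926
v^3 = 8.8^3 = 681.472
P_betz = 0.5 * rho * A * v^3 * Cp_max
P_betz = 0.5 * 1.155 * 8706.1 * 681.472 * 0.5926
P_betz = 2030391.9 W

2030391.9


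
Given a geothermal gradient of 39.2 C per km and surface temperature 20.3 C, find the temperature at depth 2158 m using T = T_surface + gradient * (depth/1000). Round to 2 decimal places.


Convert depth to km: 2158 / 1000 = 2.158 km
Temperature increase = gradient * depth_km = 39.2 * 2.158 = 84.59 C
Temperature at depth = T_surface + delta_T = 20.3 + 84.59
T = 104.89 C

104.89


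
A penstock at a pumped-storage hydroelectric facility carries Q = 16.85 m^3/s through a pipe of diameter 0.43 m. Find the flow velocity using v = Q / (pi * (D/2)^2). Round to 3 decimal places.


Compute pipe cross-sectional area:
  A = pi * (D/2)^2 = pi * (0.43/2)^2 = 0.1452 m^2
Calculate velocity:
  v = Q / A = 16.85 / 0.1452
  v = 116.031 m/s

116.031


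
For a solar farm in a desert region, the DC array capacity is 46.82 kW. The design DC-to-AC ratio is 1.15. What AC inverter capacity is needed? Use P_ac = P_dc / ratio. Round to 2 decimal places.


The inverter AC capacity is determined by the DC/AC ratio.
Given: P_dc = 46.82 kW, DC/AC ratio = 1.15
P_ac = P_dc / ratio = 46.82 / 1.15
P_ac = 40.71 kW

40.71


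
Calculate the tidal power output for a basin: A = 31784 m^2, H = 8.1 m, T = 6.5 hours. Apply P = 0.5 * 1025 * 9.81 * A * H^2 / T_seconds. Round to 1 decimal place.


Convert period to seconds: T = 6.5 * 3600 = 23400.0 s
H^2 = 8.1^2 = 65.61
P = 0.5 * rho * g * A * H^2 / T
P = 0.5 * 1025 * 9.81 * 31784 * 65.61 / 23400.0
P = 448049.1 W

448049.1


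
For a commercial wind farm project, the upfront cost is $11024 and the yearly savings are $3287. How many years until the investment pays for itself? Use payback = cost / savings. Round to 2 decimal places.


Simple payback period = initial cost / annual savings
Payback = 11024 / 3287
Payback = 3.35 years

3.35


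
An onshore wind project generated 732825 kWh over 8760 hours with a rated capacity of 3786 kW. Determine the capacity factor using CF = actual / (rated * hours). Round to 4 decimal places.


Capacity factor = actual output / maximum possible output
Maximum possible = rated * hours = 3786 * 8760 = 33165360 kWh
CF = 732825 / 33165360
CF = 0.0221

0.0221


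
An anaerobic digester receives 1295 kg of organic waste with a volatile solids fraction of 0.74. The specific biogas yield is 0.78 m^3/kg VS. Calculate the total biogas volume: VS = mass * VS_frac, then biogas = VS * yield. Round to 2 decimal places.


Compute volatile solids:
  VS = mass * VS_fraction = 1295 * 0.74 = 958.3 kg
Calculate biogas volume:
  Biogas = VS * specific_yield = 958.3 * 0.78
  Biogas = 747.47 m^3

747.47


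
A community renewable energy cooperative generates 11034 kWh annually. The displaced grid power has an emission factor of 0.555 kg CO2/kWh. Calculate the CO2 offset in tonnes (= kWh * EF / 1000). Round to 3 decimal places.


CO2 offset in kg = generation * emission_factor
CO2 offset = 11034 * 0.555 = 6123.87 kg
Convert to tonnes:
  CO2 offset = 6123.87 / 1000 = 6.124 tonnes

6.124


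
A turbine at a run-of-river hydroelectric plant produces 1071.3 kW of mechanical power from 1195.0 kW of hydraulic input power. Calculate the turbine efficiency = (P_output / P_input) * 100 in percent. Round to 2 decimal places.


Turbine efficiency = (output power / input power) * 100
eta = (1071.3 / 1195.0) * 100
eta = 89.65%

89.65


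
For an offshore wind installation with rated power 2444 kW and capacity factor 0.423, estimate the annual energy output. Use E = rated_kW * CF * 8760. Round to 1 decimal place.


Annual energy = rated_kW * capacity_factor * hours_per_year
Given: P_rated = 2444 kW, CF = 0.423, hours = 8760
E = 2444 * 0.423 * 8760
E = 9056193.1 kWh

9056193.1


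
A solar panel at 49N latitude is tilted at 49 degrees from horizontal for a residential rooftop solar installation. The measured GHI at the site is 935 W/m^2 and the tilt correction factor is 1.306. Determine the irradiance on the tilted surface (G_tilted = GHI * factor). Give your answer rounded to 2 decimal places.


Identify the given values:
  GHI = 935 W/m^2, tilt correction factor = 1.306
Apply the formula G_tilted = GHI * factor:
  G_tilted = 935 * 1.306
  G_tilted = 1221.11 W/m^2

1221.11


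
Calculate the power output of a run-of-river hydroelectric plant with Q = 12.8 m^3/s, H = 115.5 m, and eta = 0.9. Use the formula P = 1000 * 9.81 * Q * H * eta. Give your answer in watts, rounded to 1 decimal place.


Apply the hydropower formula P = rho * g * Q * H * eta
rho * g = 1000 * 9.81 = 9810.0
P = 9810.0 * 12.8 * 115.5 * 0.9
P = 13052793.6 W

13052793.6


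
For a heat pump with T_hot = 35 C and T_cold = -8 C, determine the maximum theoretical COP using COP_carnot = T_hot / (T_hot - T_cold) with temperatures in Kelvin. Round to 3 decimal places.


Convert to Kelvin:
  T_hot = 35 + 273.15 = 308.15 K
  T_cold = -8 + 273.15 = 265.15 K
Apply Carnot COP formula:
  COP = T_hot_K / (T_hot_K - T_cold_K) = 308.15 / 43.0
  COP = 7.166

7.166


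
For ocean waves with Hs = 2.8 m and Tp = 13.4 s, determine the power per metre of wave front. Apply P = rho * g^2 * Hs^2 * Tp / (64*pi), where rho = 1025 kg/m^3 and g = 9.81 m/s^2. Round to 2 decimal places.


Apply wave power formula:
  g^2 = 9.81^2 = 96.2361
  Hs^2 = 2.8^2 = 7.84
  Numerator = rho * g^2 * Hs^2 * Tp = 1025 * 96.2361 * 7.84 * 13.4 = 10362934.21
  Denominator = 64 * pi = 201.0619
  P = 10362934.21 / 201.0619 = 51541.01 W/m

51541.01


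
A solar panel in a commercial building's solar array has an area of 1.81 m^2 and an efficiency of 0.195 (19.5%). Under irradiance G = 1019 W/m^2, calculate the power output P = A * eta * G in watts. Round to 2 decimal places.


Use the solar power formula P = A * eta * G.
Given: A = 1.81 m^2, eta = 0.195, G = 1019 W/m^2
P = 1.81 * 0.195 * 1019
P = 359.66 W

359.66


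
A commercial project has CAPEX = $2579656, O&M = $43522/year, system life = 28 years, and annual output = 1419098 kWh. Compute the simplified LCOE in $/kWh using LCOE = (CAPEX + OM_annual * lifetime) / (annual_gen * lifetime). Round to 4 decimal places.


Total cost = CAPEX + OM * lifetime = 2579656 + 43522 * 28 = 2579656 + 1218616 = 3798272
Total generation = annual * lifetime = 1419098 * 28 = 39734744 kWh
LCOE = 3798272 / 39734744
LCOE = 0.0956 $/kWh

0.0956


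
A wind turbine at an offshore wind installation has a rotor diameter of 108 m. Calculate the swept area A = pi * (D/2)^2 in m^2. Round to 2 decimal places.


Compute the rotor radius:
  r = D / 2 = 108 / 2 = 54.0 m
Calculate swept area:
  A = pi * r^2 = pi * 54.0^2
  A = 9160.88 m^2

9160.88


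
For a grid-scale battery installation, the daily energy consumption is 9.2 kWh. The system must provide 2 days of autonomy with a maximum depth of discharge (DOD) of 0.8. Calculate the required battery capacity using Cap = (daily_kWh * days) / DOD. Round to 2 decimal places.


Total energy needed = daily * days = 9.2 * 2 = 18.4 kWh
Account for depth of discharge:
  Cap = total_energy / DOD = 18.4 / 0.8
  Cap = 23.00 kWh

23.00


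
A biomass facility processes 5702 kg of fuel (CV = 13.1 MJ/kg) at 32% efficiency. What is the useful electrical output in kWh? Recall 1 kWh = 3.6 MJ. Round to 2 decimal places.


Total energy = mass * CV = 5702 * 13.1 = 74696.2 MJ
Useful energy = total * eta = 74696.2 * 0.32 = 23902.78 MJ
Convert to kWh: 23902.78 / 3.6
Useful energy = 6639.66 kWh

6639.66


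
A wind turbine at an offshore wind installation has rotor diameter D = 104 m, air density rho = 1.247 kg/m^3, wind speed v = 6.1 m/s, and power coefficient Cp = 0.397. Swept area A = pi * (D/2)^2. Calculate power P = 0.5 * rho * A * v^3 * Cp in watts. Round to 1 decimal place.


Step 1 -- Compute swept area:
  A = pi * (D/2)^2 = pi * (104/2)^2 = 8494.87 m^2
Step 2 -- Apply wind power equation:
  P = 0.5 * rho * A * v^3 * Cp
  v^3 = 6.1^3 = 226.981
  P = 0.5 * 1.247 * 8494.87 * 226.981 * 0.397
  P = 477279.8 W

477279.8


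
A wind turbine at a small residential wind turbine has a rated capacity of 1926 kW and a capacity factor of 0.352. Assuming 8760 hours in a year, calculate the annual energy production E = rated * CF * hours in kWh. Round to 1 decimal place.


Annual energy = rated_kW * capacity_factor * hours_per_year
Given: P_rated = 1926 kW, CF = 0.352, hours = 8760
E = 1926 * 0.352 * 8760
E = 5938859.5 kWh

5938859.5


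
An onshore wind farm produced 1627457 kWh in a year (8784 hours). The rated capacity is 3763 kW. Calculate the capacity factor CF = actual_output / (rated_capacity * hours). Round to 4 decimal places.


Capacity factor = actual output / maximum possible output
Maximum possible = rated * hours = 3763 * 8784 = 33054192 kWh
CF = 1627457 / 33054192
CF = 0.0492

0.0492


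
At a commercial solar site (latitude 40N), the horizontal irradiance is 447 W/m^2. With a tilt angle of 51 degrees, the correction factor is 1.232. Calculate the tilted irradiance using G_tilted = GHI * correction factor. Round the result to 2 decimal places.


Identify the given values:
  GHI = 447 W/m^2, tilt correction factor = 1.232
Apply the formula G_tilted = GHI * factor:
  G_tilted = 447 * 1.232
  G_tilted = 550.70 W/m^2

550.70


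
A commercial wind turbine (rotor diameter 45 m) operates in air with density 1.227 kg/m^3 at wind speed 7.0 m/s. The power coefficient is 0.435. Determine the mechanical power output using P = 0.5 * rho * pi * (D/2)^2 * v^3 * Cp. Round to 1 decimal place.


Step 1 -- Compute swept area:
  A = pi * (D/2)^2 = pi * (45/2)^2 = 1590.43 m^2
Step 2 -- Apply wind power equation:
  P = 0.5 * rho * A * v^3 * Cp
  v^3 = 7.0^3 = 343.0
  P = 0.5 * 1.227 * 1590.43 * 343.0 * 0.435
  P = 145583.7 W

145583.7


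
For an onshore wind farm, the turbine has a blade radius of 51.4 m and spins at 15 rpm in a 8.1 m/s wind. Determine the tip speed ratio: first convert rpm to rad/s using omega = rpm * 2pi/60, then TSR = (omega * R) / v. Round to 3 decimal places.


Convert rotational speed to rad/s:
  omega = 15 * 2 * pi / 60 = 1.5708 rad/s
Compute tip speed:
  v_tip = omega * R = 1.5708 * 51.4 = 80.739 m/s
Tip speed ratio:
  TSR = v_tip / v_wind = 80.739 / 8.1 = 9.968

9.968


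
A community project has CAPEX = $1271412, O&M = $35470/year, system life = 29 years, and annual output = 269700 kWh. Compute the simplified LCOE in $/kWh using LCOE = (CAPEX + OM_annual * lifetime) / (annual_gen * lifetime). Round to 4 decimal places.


Total cost = CAPEX + OM * lifetime = 1271412 + 35470 * 29 = 1271412 + 1028630 = 2300042
Total generation = annual * lifetime = 269700 * 29 = 7821300 kWh
LCOE = 2300042 / 7821300
LCOE = 0.2941 $/kWh

0.2941


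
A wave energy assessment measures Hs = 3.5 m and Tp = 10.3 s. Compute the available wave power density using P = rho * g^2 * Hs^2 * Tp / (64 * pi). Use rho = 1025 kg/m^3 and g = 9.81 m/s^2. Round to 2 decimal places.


Apply wave power formula:
  g^2 = 9.81^2 = 96.2361
  Hs^2 = 3.5^2 = 12.25
  Numerator = rho * g^2 * Hs^2 * Tp = 1025 * 96.2361 * 12.25 * 10.3 = 12446154.67
  Denominator = 64 * pi = 201.0619
  P = 12446154.67 / 201.0619 = 61902.09 W/m

61902.09


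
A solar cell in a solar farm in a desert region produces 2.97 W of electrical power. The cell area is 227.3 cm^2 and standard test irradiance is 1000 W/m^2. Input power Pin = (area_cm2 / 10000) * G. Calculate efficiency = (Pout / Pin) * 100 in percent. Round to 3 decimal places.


First compute the input power:
  Pin = area_cm2 / 10000 * G = 227.3 / 10000 * 1000 = 22.73 W
Then compute efficiency:
  Efficiency = (Pout / Pin) * 100 = (2.97 / 22.73) * 100
  Efficiency = 13.066%

13.066


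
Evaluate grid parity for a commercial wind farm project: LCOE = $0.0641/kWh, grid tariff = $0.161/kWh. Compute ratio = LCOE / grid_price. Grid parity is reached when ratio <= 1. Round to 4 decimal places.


Compare LCOE to grid price:
  LCOE = $0.0641/kWh, Grid price = $0.161/kWh
  Ratio = LCOE / grid_price = 0.0641 / 0.161 = 0.3981
  Grid parity achieved (ratio <= 1)? yes

0.3981


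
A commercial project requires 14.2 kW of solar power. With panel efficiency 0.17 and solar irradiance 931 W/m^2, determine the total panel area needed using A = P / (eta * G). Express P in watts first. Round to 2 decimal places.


Convert target power to watts: P = 14.2 * 1000 = 14200.0 W
Compute denominator: eta * G = 0.17 * 931 = 158.27
Required area A = P / (eta * G) = 14200.0 / 158.27
A = 89.72 m^2

89.72


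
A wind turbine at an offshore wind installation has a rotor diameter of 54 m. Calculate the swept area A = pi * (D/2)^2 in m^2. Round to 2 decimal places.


Compute the rotor radius:
  r = D / 2 = 54 / 2 = 27.0 m
Calculate swept area:
  A = pi * r^2 = pi * 27.0^2
  A = 2290.22 m^2

2290.22


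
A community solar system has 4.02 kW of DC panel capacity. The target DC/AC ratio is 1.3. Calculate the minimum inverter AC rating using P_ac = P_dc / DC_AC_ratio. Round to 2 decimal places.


The inverter AC capacity is determined by the DC/AC ratio.
Given: P_dc = 4.02 kW, DC/AC ratio = 1.3
P_ac = P_dc / ratio = 4.02 / 1.3
P_ac = 3.09 kW

3.09


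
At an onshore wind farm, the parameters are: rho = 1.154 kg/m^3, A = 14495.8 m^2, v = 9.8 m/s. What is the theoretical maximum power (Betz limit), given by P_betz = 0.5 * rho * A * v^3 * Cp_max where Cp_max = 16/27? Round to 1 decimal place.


The Betz coefficient Cp_max = 16/27 = 0.5926
v^3 = 9.8^3 = 941.192
P_betz = 0.5 * rho * A * v^3 * Cp_max
P_betz = 0.5 * 1.154 * 14495.8 * 941.192 * 0.5926
P_betz = 4665008.6 W

4665008.6


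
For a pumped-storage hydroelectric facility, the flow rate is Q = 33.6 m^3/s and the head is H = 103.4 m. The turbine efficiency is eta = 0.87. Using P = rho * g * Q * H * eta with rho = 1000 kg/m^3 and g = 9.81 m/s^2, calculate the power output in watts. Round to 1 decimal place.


Apply the hydropower formula P = rho * g * Q * H * eta
rho * g = 1000 * 9.81 = 9810.0
P = 9810.0 * 33.6 * 103.4 * 0.87
P = 29651596.1 W

29651596.1


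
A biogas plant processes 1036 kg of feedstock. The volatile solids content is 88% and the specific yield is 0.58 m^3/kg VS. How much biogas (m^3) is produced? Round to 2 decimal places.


Compute volatile solids:
  VS = mass * VS_fraction = 1036 * 0.88 = 911.68 kg
Calculate biogas volume:
  Biogas = VS * specific_yield = 911.68 * 0.58
  Biogas = 528.77 m^3

528.77


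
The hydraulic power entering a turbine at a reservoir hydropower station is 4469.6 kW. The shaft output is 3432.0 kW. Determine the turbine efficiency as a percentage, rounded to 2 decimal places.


Turbine efficiency = (output power / input power) * 100
eta = (3432.0 / 4469.6) * 100
eta = 76.79%

76.79


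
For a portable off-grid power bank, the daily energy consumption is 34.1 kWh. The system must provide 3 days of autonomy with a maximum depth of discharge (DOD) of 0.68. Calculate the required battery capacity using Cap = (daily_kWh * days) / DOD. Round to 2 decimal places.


Total energy needed = daily * days = 34.1 * 3 = 102.3 kWh
Account for depth of discharge:
  Cap = total_energy / DOD = 102.3 / 0.68
  Cap = 150.44 kWh

150.44


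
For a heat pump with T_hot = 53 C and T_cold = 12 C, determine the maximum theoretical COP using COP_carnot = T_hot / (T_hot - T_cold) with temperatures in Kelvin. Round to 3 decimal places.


Convert to Kelvin:
  T_hot = 53 + 273.15 = 326.15 K
  T_cold = 12 + 273.15 = 285.15 K
Apply Carnot COP formula:
  COP = T_hot_K / (T_hot_K - T_cold_K) = 326.15 / 41.0
  COP = 7.955

7.955


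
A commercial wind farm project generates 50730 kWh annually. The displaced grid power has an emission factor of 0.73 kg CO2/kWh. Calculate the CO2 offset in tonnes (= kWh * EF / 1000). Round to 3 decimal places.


CO2 offset in kg = generation * emission_factor
CO2 offset = 50730 * 0.73 = 37032.9 kg
Convert to tonnes:
  CO2 offset = 37032.9 / 1000 = 37.033 tonnes

37.033


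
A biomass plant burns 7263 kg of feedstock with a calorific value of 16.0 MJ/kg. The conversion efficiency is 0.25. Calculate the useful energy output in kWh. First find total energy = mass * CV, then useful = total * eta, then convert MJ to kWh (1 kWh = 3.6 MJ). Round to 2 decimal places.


Total energy = mass * CV = 7263 * 16.0 = 116208.0 MJ
Useful energy = total * eta = 116208.0 * 0.25 = 29052.0 MJ
Convert to kWh: 29052.0 / 3.6
Useful energy = 8070.00 kWh

8070.00


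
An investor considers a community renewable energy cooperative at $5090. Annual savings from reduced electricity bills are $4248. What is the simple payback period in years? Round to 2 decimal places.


Simple payback period = initial cost / annual savings
Payback = 5090 / 4248
Payback = 1.20 years

1.20


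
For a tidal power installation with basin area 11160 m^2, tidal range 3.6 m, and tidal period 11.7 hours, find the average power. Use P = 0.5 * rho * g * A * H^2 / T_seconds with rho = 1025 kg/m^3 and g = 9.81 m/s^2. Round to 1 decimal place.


Convert period to seconds: T = 11.7 * 3600 = 42120.0 s
H^2 = 3.6^2 = 12.96
P = 0.5 * rho * g * A * H^2 / T
P = 0.5 * 1025 * 9.81 * 11160 * 12.96 / 42120.0
P = 17264.1 W

17264.1


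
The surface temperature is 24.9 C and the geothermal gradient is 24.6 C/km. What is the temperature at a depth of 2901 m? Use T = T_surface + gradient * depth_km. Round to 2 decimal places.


Convert depth to km: 2901 / 1000 = 2.901 km
Temperature increase = gradient * depth_km = 24.6 * 2.901 = 71.36 C
Temperature at depth = T_surface + delta_T = 24.9 + 71.36
T = 96.26 C

96.26


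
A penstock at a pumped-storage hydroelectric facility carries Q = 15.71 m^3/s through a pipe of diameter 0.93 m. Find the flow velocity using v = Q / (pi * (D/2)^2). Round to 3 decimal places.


Compute pipe cross-sectional area:
  A = pi * (D/2)^2 = pi * (0.93/2)^2 = 0.6793 m^2
Calculate velocity:
  v = Q / A = 15.71 / 0.6793
  v = 23.127 m/s

23.127


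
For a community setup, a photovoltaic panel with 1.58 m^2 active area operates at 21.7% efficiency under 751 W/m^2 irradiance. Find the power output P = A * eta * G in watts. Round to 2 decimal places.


Use the solar power formula P = A * eta * G.
Given: A = 1.58 m^2, eta = 0.217, G = 751 W/m^2
P = 1.58 * 0.217 * 751
P = 257.49 W

257.49


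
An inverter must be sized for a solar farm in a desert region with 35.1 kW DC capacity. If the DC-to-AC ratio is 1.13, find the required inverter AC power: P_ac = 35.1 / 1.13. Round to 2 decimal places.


The inverter AC capacity is determined by the DC/AC ratio.
Given: P_dc = 35.1 kW, DC/AC ratio = 1.13
P_ac = P_dc / ratio = 35.1 / 1.13
P_ac = 31.06 kW

31.06


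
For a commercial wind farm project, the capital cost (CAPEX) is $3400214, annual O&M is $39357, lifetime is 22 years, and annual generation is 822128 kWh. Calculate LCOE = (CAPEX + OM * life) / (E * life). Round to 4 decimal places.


Total cost = CAPEX + OM * lifetime = 3400214 + 39357 * 22 = 3400214 + 865854 = 4266068
Total generation = annual * lifetime = 822128 * 22 = 18086816 kWh
LCOE = 4266068 / 18086816
LCOE = 0.2359 $/kWh

0.2359


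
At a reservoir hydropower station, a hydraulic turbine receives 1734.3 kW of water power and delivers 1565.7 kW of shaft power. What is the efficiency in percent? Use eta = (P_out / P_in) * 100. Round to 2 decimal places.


Turbine efficiency = (output power / input power) * 100
eta = (1565.7 / 1734.3) * 100
eta = 90.28%

90.28


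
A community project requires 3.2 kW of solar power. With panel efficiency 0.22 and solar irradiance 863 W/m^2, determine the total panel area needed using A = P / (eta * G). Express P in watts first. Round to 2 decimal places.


Convert target power to watts: P = 3.2 * 1000 = 3200.0 W
Compute denominator: eta * G = 0.22 * 863 = 189.86
Required area A = P / (eta * G) = 3200.0 / 189.86
A = 16.85 m^2

16.85


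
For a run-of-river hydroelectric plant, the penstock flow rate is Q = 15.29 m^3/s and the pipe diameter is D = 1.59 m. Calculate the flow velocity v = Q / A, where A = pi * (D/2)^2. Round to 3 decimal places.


Compute pipe cross-sectional area:
  A = pi * (D/2)^2 = pi * (1.59/2)^2 = 1.9856 m^2
Calculate velocity:
  v = Q / A = 15.29 / 1.9856
  v = 7.701 m/s

7.701


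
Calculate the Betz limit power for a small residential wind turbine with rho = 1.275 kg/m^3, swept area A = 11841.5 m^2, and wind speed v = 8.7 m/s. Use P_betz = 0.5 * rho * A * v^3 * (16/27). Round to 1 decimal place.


The Betz coefficient Cp_max = 16/27 = 0.5926
v^3 = 8.7^3 = 658.503
P_betz = 0.5 * rho * A * v^3 * Cp_max
P_betz = 0.5 * 1.275 * 11841.5 * 658.503 * 0.5926
P_betz = 2945783.9 W

2945783.9


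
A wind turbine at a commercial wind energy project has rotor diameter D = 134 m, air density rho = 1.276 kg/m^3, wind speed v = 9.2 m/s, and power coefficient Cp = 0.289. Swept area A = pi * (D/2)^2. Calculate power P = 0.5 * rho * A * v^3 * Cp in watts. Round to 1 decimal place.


Step 1 -- Compute swept area:
  A = pi * (D/2)^2 = pi * (134/2)^2 = 14102.61 m^2
Step 2 -- Apply wind power equation:
  P = 0.5 * rho * A * v^3 * Cp
  v^3 = 9.2^3 = 778.688
  P = 0.5 * 1.276 * 14102.61 * 778.688 * 0.289
  P = 2024797.0 W

2024797.0


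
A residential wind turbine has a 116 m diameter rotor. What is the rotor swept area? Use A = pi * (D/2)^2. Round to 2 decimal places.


Compute the rotor radius:
  r = D / 2 = 116 / 2 = 58.0 m
Calculate swept area:
  A = pi * r^2 = pi * 58.0^2
  A = 10568.32 m^2

10568.32


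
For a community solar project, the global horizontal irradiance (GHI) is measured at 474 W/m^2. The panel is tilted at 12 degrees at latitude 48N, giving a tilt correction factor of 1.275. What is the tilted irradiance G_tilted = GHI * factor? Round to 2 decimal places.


Identify the given values:
  GHI = 474 W/m^2, tilt correction factor = 1.275
Apply the formula G_tilted = GHI * factor:
  G_tilted = 474 * 1.275
  G_tilted = 604.35 W/m^2

604.35


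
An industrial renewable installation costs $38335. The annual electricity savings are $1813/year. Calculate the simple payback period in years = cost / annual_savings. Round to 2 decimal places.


Simple payback period = initial cost / annual savings
Payback = 38335 / 1813
Payback = 21.14 years

21.14


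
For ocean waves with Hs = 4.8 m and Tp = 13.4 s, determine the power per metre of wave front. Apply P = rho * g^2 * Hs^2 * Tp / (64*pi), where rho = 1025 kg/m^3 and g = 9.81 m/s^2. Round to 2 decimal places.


Apply wave power formula:
  g^2 = 9.81^2 = 96.2361
  Hs^2 = 4.8^2 = 23.04
  Numerator = rho * g^2 * Hs^2 * Tp = 1025 * 96.2361 * 23.04 * 13.4 = 30454337.28
  Denominator = 64 * pi = 201.0619
  P = 30454337.28 / 201.0619 = 151467.45 W/m

151467.45


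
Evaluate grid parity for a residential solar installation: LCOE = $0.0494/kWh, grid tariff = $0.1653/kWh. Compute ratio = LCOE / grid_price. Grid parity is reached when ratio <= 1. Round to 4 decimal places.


Compare LCOE to grid price:
  LCOE = $0.0494/kWh, Grid price = $0.1653/kWh
  Ratio = LCOE / grid_price = 0.0494 / 0.1653 = 0.2989
  Grid parity achieved (ratio <= 1)? yes

0.2989


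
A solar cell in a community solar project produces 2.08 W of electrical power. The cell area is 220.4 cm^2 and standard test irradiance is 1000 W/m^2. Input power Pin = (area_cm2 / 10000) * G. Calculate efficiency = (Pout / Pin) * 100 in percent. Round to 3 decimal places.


First compute the input power:
  Pin = area_cm2 / 10000 * G = 220.4 / 10000 * 1000 = 22.04 W
Then compute efficiency:
  Efficiency = (Pout / Pin) * 100 = (2.08 / 22.04) * 100
  Efficiency = 9.437%

9.437


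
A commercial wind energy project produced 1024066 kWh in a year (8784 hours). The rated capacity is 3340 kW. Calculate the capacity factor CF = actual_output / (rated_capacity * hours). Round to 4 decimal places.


Capacity factor = actual output / maximum possible output
Maximum possible = rated * hours = 3340 * 8784 = 29338560 kWh
CF = 1024066 / 29338560
CF = 0.0349

0.0349


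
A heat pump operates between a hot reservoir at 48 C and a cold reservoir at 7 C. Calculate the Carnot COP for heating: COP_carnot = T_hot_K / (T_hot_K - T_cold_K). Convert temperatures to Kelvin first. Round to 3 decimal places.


Convert to Kelvin:
  T_hot = 48 + 273.15 = 321.15 K
  T_cold = 7 + 273.15 = 280.15 K
Apply Carnot COP formula:
  COP = T_hot_K / (T_hot_K - T_cold_K) = 321.15 / 41.0
  COP = 7.833

7.833


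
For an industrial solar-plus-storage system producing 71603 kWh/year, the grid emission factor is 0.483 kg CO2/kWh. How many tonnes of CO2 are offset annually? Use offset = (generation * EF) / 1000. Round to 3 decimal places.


CO2 offset in kg = generation * emission_factor
CO2 offset = 71603 * 0.483 = 34584.25 kg
Convert to tonnes:
  CO2 offset = 34584.25 / 1000 = 34.584 tonnes

34.584


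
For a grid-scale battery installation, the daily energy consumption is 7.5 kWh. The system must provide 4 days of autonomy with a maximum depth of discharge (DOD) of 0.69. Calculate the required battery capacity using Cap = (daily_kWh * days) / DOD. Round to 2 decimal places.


Total energy needed = daily * days = 7.5 * 4 = 30.0 kWh
Account for depth of discharge:
  Cap = total_energy / DOD = 30.0 / 0.69
  Cap = 43.48 kWh

43.48


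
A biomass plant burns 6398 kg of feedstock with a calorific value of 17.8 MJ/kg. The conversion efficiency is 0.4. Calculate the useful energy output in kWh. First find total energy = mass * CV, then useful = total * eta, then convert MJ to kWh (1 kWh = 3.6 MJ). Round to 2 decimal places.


Total energy = mass * CV = 6398 * 17.8 = 113884.4 MJ
Useful energy = total * eta = 113884.4 * 0.4 = 45553.76 MJ
Convert to kWh: 45553.76 / 3.6
Useful energy = 12653.82 kWh

12653.82


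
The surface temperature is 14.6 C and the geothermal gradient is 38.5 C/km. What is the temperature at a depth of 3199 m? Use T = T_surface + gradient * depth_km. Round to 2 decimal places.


Convert depth to km: 3199 / 1000 = 3.199 km
Temperature increase = gradient * depth_km = 38.5 * 3.199 = 123.16 C
Temperature at depth = T_surface + delta_T = 14.6 + 123.16
T = 137.76 C

137.76


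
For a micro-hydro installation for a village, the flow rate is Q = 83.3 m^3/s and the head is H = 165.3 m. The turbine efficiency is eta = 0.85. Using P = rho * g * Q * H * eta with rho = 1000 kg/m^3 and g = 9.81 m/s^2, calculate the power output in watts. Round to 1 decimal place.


Apply the hydropower formula P = rho * g * Q * H * eta
rho * g = 1000 * 9.81 = 9810.0
P = 9810.0 * 83.3 * 165.3 * 0.85
P = 114816892.4 W

114816892.4


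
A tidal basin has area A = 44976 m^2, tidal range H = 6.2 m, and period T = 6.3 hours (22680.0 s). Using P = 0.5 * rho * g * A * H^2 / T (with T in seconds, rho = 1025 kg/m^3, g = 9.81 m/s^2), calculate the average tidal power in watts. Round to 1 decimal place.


Convert period to seconds: T = 6.3 * 3600 = 22680.0 s
H^2 = 6.2^2 = 38.44
P = 0.5 * rho * g * A * H^2 / T
P = 0.5 * 1025 * 9.81 * 44976 * 38.44 / 22680.0
P = 383251.7 W

383251.7


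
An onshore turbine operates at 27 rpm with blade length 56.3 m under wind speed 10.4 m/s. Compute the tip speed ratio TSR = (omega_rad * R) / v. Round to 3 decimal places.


Convert rotational speed to rad/s:
  omega = 27 * 2 * pi / 60 = 2.8274 rad/s
Compute tip speed:
  v_tip = omega * R = 2.8274 * 56.3 = 159.184 m/s
Tip speed ratio:
  TSR = v_tip / v_wind = 159.184 / 10.4 = 15.306

15.306


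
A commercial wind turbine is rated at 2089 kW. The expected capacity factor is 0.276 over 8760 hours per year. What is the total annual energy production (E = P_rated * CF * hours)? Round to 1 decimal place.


Annual energy = rated_kW * capacity_factor * hours_per_year
Given: P_rated = 2089 kW, CF = 0.276, hours = 8760
E = 2089 * 0.276 * 8760
E = 5050700.6 kWh

5050700.6


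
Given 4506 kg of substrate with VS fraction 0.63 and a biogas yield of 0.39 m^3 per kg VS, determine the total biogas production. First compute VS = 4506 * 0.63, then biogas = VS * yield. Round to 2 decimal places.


Compute volatile solids:
  VS = mass * VS_fraction = 4506 * 0.63 = 2838.78 kg
Calculate biogas volume:
  Biogas = VS * specific_yield = 2838.78 * 0.39
  Biogas = 1107.12 m^3

1107.12


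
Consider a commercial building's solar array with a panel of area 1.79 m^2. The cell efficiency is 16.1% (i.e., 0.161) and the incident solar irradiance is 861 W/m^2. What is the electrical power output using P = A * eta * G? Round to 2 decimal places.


Use the solar power formula P = A * eta * G.
Given: A = 1.79 m^2, eta = 0.161, G = 861 W/m^2
P = 1.79 * 0.161 * 861
P = 248.13 W

248.13


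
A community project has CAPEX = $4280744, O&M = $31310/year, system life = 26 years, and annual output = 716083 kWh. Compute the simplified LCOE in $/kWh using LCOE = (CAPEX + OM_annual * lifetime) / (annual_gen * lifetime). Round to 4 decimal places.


Total cost = CAPEX + OM * lifetime = 4280744 + 31310 * 26 = 4280744 + 814060 = 5094804
Total generation = annual * lifetime = 716083 * 26 = 18618158 kWh
LCOE = 5094804 / 18618158
LCOE = 0.2736 $/kWh

0.2736


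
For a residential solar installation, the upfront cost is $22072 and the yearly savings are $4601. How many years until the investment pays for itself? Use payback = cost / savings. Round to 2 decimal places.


Simple payback period = initial cost / annual savings
Payback = 22072 / 4601
Payback = 4.80 years

4.80


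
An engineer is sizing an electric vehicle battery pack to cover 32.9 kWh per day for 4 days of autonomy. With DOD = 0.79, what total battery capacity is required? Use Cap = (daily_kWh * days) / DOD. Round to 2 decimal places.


Total energy needed = daily * days = 32.9 * 4 = 131.6 kWh
Account for depth of discharge:
  Cap = total_energy / DOD = 131.6 / 0.79
  Cap = 166.58 kWh

166.58


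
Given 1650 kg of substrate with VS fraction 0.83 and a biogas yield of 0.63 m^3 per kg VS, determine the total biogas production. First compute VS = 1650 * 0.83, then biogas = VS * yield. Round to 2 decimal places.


Compute volatile solids:
  VS = mass * VS_fraction = 1650 * 0.83 = 1369.5 kg
Calculate biogas volume:
  Biogas = VS * specific_yield = 1369.5 * 0.63
  Biogas = 862.79 m^3

862.79


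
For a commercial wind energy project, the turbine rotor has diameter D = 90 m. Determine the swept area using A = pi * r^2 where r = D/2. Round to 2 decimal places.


Compute the rotor radius:
  r = D / 2 = 90 / 2 = 45.0 m
Calculate swept area:
  A = pi * r^2 = pi * 45.0^2
  A = 6361.73 m^2

6361.73


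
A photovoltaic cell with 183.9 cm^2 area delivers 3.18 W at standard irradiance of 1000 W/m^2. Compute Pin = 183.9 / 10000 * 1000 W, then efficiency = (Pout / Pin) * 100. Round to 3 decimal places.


First compute the input power:
  Pin = area_cm2 / 10000 * G = 183.9 / 10000 * 1000 = 18.39 W
Then compute efficiency:
  Efficiency = (Pout / Pin) * 100 = (3.18 / 18.39) * 100
  Efficiency = 17.292%

17.292


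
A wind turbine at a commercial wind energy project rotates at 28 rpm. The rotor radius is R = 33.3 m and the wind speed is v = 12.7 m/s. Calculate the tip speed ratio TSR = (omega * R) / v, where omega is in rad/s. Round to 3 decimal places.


Convert rotational speed to rad/s:
  omega = 28 * 2 * pi / 60 = 2.9322 rad/s
Compute tip speed:
  v_tip = omega * R = 2.9322 * 33.3 = 97.641 m/s
Tip speed ratio:
  TSR = v_tip / v_wind = 97.641 / 12.7 = 7.688

7.688


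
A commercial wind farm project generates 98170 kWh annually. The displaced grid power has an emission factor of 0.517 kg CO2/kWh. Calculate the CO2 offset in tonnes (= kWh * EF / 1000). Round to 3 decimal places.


CO2 offset in kg = generation * emission_factor
CO2 offset = 98170 * 0.517 = 50753.89 kg
Convert to tonnes:
  CO2 offset = 50753.89 / 1000 = 50.754 tonnes

50.754


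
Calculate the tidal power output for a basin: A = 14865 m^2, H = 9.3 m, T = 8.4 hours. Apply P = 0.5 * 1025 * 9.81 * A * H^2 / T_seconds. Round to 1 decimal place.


Convert period to seconds: T = 8.4 * 3600 = 30240.0 s
H^2 = 9.3^2 = 86.49
P = 0.5 * rho * g * A * H^2 / T
P = 0.5 * 1025 * 9.81 * 14865 * 86.49 / 30240.0
P = 213752.8 W

213752.8


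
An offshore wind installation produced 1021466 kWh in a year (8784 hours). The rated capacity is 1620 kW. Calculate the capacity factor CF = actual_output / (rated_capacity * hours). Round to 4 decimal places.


Capacity factor = actual output / maximum possible output
Maximum possible = rated * hours = 1620 * 8784 = 14230080 kWh
CF = 1021466 / 14230080
CF = 0.0718

0.0718


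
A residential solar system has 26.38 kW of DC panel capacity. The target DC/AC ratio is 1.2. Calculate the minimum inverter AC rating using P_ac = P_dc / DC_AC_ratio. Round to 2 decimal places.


The inverter AC capacity is determined by the DC/AC ratio.
Given: P_dc = 26.38 kW, DC/AC ratio = 1.2
P_ac = P_dc / ratio = 26.38 / 1.2
P_ac = 21.98 kW

21.98


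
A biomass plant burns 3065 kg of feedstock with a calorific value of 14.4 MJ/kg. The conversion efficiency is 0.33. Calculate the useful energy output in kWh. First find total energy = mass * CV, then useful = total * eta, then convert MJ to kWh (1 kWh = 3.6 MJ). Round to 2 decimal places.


Total energy = mass * CV = 3065 * 14.4 = 44136.0 MJ
Useful energy = total * eta = 44136.0 * 0.33 = 14564.88 MJ
Convert to kWh: 14564.88 / 3.6
Useful energy = 4045.80 kWh

4045.80


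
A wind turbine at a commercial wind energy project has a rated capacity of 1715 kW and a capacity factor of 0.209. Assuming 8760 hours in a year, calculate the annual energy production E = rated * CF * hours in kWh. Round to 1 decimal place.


Annual energy = rated_kW * capacity_factor * hours_per_year
Given: P_rated = 1715 kW, CF = 0.209, hours = 8760
E = 1715 * 0.209 * 8760
E = 3139890.6 kWh

3139890.6


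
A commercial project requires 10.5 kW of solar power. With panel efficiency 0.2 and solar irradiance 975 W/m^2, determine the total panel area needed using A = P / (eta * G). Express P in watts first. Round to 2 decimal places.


Convert target power to watts: P = 10.5 * 1000 = 10500.0 W
Compute denominator: eta * G = 0.2 * 975 = 195.0
Required area A = P / (eta * G) = 10500.0 / 195.0
A = 53.85 m^2

53.85


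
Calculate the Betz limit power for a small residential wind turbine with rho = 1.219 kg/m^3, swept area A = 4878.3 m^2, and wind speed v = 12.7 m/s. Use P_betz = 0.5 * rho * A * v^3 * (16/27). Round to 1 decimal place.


The Betz coefficient Cp_max = 16/27 = 0.5926
v^3 = 12.7^3 = 2048.383
P_betz = 0.5 * rho * A * v^3 * Cp_max
P_betz = 0.5 * 1.219 * 4878.3 * 2048.383 * 0.5926
P_betz = 3609188.8 W

3609188.8


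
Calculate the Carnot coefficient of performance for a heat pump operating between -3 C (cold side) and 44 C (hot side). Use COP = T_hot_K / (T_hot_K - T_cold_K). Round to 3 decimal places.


Convert to Kelvin:
  T_hot = 44 + 273.15 = 317.15 K
  T_cold = -3 + 273.15 = 270.15 K
Apply Carnot COP formula:
  COP = T_hot_K / (T_hot_K - T_cold_K) = 317.15 / 47.0
  COP = 6.748

6.748


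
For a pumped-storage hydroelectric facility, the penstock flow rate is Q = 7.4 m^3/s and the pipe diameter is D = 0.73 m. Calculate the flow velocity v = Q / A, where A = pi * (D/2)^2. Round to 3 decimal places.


Compute pipe cross-sectional area:
  A = pi * (D/2)^2 = pi * (0.73/2)^2 = 0.4185 m^2
Calculate velocity:
  v = Q / A = 7.4 / 0.4185
  v = 17.681 m/s

17.681


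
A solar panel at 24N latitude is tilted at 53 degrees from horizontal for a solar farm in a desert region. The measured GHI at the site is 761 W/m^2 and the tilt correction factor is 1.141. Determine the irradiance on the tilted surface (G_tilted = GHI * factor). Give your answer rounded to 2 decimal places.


Identify the given values:
  GHI = 761 W/m^2, tilt correction factor = 1.141
Apply the formula G_tilted = GHI * factor:
  G_tilted = 761 * 1.141
  G_tilted = 868.30 W/m^2

868.30


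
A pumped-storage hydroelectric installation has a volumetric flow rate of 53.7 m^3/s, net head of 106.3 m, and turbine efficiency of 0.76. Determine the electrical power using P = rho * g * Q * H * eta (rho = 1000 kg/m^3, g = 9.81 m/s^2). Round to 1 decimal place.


Apply the hydropower formula P = rho * g * Q * H * eta
rho * g = 1000 * 9.81 = 9810.0
P = 9810.0 * 53.7 * 106.3 * 0.76
P = 42558876.0 W

42558876.0
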